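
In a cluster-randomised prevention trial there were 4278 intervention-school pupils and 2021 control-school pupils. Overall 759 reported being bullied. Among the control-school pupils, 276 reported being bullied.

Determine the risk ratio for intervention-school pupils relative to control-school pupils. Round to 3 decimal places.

intervention-school pupils with the outcome: 759 − 276 = 483
intervention-school pupils without the outcome: 4278 − 483 = 3795
control-school pupils without the outcome: 2021 − 276 = 1745
risk, intervention-school pupils = 483/4278 = 0.1129
risk, control-school pupils = 276/2021 = 0.1366
RR = 0.1129 / 0.1366 = 0.827

RR ≈ 0.827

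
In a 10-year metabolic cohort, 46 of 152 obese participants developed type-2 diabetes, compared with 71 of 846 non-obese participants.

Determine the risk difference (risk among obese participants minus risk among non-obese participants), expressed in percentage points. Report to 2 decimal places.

risk, obese participants = 46/152 = 0.3026
risk, non-obese participants = 71/846 = 0.0839
risk difference = 0.3026 − 0.0839 = 0.2187 → 21.87 percentage points

21.87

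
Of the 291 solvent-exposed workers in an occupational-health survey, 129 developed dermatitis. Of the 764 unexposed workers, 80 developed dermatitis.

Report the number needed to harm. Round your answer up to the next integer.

NNH: 3

risk, solvent-exposed workers = 129/291 = 0.443299
risk, unexposed workers = 80/764 = 0.104712
absolute risk difference = 0.338587
1 / 0.338587 = 2.953 → round up → 3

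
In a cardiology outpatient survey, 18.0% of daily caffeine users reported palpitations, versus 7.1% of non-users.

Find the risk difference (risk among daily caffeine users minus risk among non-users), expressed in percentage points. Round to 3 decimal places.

risk difference = 0.1800 − 0.0710 = 0.1090 → 10.900 percentage points

RD = 10.900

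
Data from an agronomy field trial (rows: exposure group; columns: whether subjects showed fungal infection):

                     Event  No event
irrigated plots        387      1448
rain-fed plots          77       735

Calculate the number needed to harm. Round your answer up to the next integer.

risk, irrigated plots = 387/1835 = 0.210899
risk, rain-fed plots = 77/812 = 0.094828
absolute risk difference = 0.116072
1 / 0.116072 = 8.615 → round up → 9

9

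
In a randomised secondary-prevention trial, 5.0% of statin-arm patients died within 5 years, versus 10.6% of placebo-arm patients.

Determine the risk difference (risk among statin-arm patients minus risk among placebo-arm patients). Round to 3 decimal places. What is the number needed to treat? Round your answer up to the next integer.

risk difference = 0.0500 − 0.1060 = -0.056
absolute risk difference = 0.056000
1 / 0.056000 = 17.857 → round up → 18

RD = -0.056; NNT = 18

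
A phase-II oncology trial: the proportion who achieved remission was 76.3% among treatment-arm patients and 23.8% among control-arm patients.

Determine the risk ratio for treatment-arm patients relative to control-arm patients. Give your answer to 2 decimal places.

RR = 0.7630 / 0.2380 = 3.21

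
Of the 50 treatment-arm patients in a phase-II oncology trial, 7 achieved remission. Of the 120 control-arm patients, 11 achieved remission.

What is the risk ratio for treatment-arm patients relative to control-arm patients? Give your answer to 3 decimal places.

RR = 1.527

risk, treatment-arm patients = 7/50 = 0.1400
risk, control-arm patients = 11/120 = 0.0917
RR = 0.1400 / 0.0917 = 1.527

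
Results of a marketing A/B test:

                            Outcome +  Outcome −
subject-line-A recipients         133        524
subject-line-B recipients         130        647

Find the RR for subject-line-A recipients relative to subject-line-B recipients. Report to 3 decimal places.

risk, subject-line-A recipients = 133/657 = 0.2024
risk, subject-line-B recipients = 130/777 = 0.1673
RR = 0.2024 / 0.1673 = 1.210

RR: 1.210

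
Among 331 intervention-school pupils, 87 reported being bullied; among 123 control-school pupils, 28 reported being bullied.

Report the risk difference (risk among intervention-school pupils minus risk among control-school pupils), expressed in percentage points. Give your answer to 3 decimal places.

risk, intervention-school pupils = 87/331 = 0.2628
risk, control-school pupils = 28/123 = 0.2276
risk difference = 0.2628 − 0.2276 = 0.0352 → 3.520 percentage points

3.520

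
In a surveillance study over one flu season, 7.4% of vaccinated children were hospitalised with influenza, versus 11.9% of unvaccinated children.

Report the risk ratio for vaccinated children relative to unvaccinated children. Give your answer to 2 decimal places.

RR = 0.0740 / 0.1190 = 0.62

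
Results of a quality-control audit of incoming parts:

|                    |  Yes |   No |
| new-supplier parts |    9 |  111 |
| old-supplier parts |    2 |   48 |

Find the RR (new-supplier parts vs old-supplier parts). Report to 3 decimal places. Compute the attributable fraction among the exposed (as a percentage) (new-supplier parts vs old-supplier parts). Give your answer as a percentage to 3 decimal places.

RR = 1.875; AR% = 46.667%

risk, new-supplier parts = 9/120 = 0.07500
risk, old-supplier parts = 2/50 = 0.04000
RR = 0.07500 / 0.04000 = 1.875
AR% = (0.07500 − 0.04000) / 0.07500 = 0.4667 → 46.667%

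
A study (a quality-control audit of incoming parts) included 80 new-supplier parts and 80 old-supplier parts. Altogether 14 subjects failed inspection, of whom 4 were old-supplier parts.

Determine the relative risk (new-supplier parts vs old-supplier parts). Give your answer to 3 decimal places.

RR ≈ 2.500

new-supplier parts with the outcome: 14 − 4 = 10
new-supplier parts without the outcome: 80 − 10 = 70
old-supplier parts without the outcome: 80 − 4 = 76
risk, new-supplier parts = 10/80 = 0.1250
risk, old-supplier parts = 4/80 = 0.0500
RR = 0.1250 / 0.0500 = 2.500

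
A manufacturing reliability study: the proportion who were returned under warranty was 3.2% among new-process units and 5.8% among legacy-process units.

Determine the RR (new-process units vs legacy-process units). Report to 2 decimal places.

RR = 0.03200 / 0.05800 = 0.55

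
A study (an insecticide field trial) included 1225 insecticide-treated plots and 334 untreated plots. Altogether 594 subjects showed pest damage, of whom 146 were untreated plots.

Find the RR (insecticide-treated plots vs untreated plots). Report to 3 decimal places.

insecticide-treated plots with the outcome: 594 − 146 = 448
insecticide-treated plots without the outcome: 1225 − 448 = 777
untreated plots without the outcome: 334 − 146 = 188
risk, insecticide-treated plots = 448/1225 = 0.3657
risk, untreated plots = 146/334 = 0.4371
RR = 0.3657 / 0.4371 = 0.837

RR ≈ 0.837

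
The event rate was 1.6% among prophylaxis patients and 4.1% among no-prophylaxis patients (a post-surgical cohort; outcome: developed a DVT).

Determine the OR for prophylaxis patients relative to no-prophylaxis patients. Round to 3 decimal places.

OR ≈ 0.380

odds, prophylaxis patients = 0.01600/0.98400 = 0.01626
odds, no-prophylaxis patients = 0.04100/0.95900 = 0.04275
OR = 0.01626 / 0.04275 = 0.380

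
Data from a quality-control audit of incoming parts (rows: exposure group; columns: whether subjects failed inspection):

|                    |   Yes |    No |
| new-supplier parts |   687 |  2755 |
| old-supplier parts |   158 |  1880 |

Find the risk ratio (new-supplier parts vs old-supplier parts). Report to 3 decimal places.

RR: 2.575

risk, new-supplier parts = 687/3442 = 0.1996
risk, old-supplier parts = 158/2038 = 0.0775
RR = 0.1996 / 0.0775 = 2.575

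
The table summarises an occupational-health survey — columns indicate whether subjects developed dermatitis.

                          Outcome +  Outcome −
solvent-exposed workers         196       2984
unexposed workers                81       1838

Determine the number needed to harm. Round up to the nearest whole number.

NNH = 52

risk, solvent-exposed workers = 196/3180 = 0.061635
risk, unexposed workers = 81/1919 = 0.042209
absolute risk difference = 0.019426
1 / 0.019426 = 51.477 → round up → 52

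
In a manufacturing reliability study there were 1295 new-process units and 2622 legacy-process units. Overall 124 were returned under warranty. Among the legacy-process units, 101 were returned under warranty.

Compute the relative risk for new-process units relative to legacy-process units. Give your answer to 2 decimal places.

new-process units with the outcome: 124 − 101 = 23
new-process units without the outcome: 1295 − 23 = 1272
legacy-process units without the outcome: 2622 − 101 = 2521
risk, new-process units = 23/1295 = 0.01776
risk, legacy-process units = 101/2622 = 0.03852
RR = 0.01776 / 0.03852 = 0.46

RR = 0.46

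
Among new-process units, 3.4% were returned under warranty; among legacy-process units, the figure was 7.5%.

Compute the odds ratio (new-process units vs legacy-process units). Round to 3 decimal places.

odds, new-process units = 0.03400/0.96600 = 0.03520
odds, legacy-process units = 0.07500/0.92500 = 0.08108
OR = 0.03520 / 0.08108 = 0.434

0.434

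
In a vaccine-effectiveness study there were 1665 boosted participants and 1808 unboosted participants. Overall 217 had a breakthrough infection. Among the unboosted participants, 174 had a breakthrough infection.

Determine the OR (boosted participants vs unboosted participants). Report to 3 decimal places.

boosted participants with the outcome: 217 − 174 = 43
boosted participants without the outcome: 1665 − 43 = 1622
unboosted participants without the outcome: 1808 − 174 = 1634
odds, boosted participants = 43/1622 = 0.02651
odds, unboosted participants = 174/1634 = 0.10649
OR = 0.02651 / 0.10649 = 0.249

0.249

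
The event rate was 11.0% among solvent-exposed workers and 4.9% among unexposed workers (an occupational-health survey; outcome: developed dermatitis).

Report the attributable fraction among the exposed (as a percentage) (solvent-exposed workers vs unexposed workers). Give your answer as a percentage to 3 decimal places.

AR% = (0.11000 − 0.04900) / 0.11000 = 0.5545 → 55.455%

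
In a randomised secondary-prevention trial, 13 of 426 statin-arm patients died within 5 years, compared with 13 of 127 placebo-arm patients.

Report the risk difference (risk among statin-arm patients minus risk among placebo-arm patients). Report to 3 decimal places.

risk, statin-arm patients = 13/426 = 0.03052
risk, placebo-arm patients = 13/127 = 0.10236
risk difference = 0.03052 − 0.10236 = -0.072

RD = -0.072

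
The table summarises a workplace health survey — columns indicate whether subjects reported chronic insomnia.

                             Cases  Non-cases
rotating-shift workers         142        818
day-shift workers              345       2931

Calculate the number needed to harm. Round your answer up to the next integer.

24

risk, rotating-shift workers = 142/960 = 0.147917
risk, day-shift workers = 345/3276 = 0.105311
absolute risk difference = 0.042605
1 / 0.042605 = 23.471 → round up → 24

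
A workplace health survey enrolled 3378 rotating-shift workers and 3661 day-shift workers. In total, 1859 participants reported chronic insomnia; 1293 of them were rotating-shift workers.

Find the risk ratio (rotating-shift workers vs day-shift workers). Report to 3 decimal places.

RR = 2.476

rotating-shift workers without the outcome: 3378 − 1293 = 2085
day-shift workers with the outcome: 1859 − 1293 = 566
day-shift workers without the outcome: 3661 − 566 = 3095
risk, rotating-shift workers = 1293/3378 = 0.3828
risk, day-shift workers = 566/3661 = 0.1546
RR = 0.3828 / 0.1546 = 2.476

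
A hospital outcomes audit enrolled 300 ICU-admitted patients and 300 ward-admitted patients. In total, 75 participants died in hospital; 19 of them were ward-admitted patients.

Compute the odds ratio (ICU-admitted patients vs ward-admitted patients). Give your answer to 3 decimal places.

ICU-admitted patients with the outcome: 75 − 19 = 56
ICU-admitted patients without the outcome: 300 − 56 = 244
ward-admitted patients without the outcome: 300 − 19 = 281
OR = (56 × 281) / (244 × 19) = 15736/4636 ≈ 3.394

3.394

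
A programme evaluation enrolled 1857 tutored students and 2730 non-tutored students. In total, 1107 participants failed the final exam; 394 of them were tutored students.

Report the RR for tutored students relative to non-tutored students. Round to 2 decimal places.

RR ≈ 0.81

tutored students without the outcome: 1857 − 394 = 1463
non-tutored students with the outcome: 1107 − 394 = 713
non-tutored students without the outcome: 2730 − 713 = 2017
risk, tutored students = 394/1857 = 0.2122
risk, non-tutored students = 713/2730 = 0.2612
RR = 0.2122 / 0.2612 = 0.81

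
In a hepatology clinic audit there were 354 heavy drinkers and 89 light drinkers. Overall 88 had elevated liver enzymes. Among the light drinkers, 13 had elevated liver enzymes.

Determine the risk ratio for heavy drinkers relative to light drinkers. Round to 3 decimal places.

heavy drinkers with the outcome: 88 − 13 = 75
heavy drinkers without the outcome: 354 − 75 = 279
light drinkers without the outcome: 89 − 13 = 76
risk, heavy drinkers = 75/354 = 0.2119
risk, light drinkers = 13/89 = 0.1461
RR = 0.2119 / 0.1461 = 1.450

RR = 1.450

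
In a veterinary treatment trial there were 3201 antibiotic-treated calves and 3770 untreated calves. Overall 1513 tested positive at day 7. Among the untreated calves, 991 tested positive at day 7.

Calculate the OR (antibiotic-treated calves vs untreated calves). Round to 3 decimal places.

antibiotic-treated calves with the outcome: 1513 − 991 = 522
antibiotic-treated calves without the outcome: 3201 − 522 = 2679
untreated calves without the outcome: 3770 − 991 = 2779
OR = (522 × 2779) / (2679 × 991) = 1450638/2654889 ≈ 0.546

OR = 0.546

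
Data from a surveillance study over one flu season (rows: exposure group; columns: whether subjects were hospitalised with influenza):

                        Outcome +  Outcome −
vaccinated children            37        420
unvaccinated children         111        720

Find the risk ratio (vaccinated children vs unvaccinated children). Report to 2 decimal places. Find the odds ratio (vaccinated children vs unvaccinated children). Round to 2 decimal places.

risk, vaccinated children = 37/457 = 0.0810
risk, unvaccinated children = 111/831 = 0.1336
RR = 0.0810 / 0.1336 = 0.61
OR = (37 × 720) / (420 × 111) = 26640/46620 ≈ 0.57

RR = 0.61; OR = 0.57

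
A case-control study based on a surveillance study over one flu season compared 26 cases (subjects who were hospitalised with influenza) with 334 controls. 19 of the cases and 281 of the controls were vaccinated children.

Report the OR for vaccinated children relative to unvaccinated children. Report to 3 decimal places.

OR = (19 × 53) / (281 × 7) = 1007/1967 ≈ 0.512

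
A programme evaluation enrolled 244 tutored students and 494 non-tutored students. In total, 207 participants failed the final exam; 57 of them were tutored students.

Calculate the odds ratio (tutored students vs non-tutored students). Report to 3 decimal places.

tutored students without the outcome: 244 − 57 = 187
non-tutored students with the outcome: 207 − 57 = 150
non-tutored students without the outcome: 494 − 150 = 344
odds, tutored students = 57/187 = 0.3048
odds, non-tutored students = 150/344 = 0.4360
OR = 0.3048 / 0.4360 = 0.699

0.699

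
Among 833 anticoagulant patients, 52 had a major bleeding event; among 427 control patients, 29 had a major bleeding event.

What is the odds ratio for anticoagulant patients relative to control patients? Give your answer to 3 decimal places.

OR = (52 × 398) / (781 × 29) = 20696/22649 ≈ 0.914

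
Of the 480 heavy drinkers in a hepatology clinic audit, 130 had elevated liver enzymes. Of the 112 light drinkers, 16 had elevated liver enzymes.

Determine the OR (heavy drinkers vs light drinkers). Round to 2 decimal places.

OR = (130 × 96) / (350 × 16) = 12480/5600 ≈ 2.23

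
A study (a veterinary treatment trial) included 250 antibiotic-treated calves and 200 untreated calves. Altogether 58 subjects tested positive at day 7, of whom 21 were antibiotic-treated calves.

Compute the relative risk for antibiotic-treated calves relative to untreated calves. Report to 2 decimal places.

0.45

antibiotic-treated calves without the outcome: 250 − 21 = 229
untreated calves with the outcome: 58 − 21 = 37
untreated calves without the outcome: 200 − 37 = 163
risk, antibiotic-treated calves = 21/250 = 0.0840
risk, untreated calves = 37/200 = 0.1850
RR = 0.0840 / 0.1850 = 0.45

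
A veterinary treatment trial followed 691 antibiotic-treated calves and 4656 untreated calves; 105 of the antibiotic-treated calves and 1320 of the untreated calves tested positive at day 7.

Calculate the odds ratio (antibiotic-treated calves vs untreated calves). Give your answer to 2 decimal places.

OR = (105 × 3336) / (586 × 1320) = 350280/773520 ≈ 0.45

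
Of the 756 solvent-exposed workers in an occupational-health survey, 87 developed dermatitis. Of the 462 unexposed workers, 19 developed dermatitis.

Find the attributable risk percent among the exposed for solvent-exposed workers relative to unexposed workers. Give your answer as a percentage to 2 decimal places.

AR%: 64.26%

risk, solvent-exposed workers = 87/756 = 0.11508
risk, unexposed workers = 19/462 = 0.04113
AR% = (0.11508 − 0.04113) / 0.11508 = 0.6426 → 64.26%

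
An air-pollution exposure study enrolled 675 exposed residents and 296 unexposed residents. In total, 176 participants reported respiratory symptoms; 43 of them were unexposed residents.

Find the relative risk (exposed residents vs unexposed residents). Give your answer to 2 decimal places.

RR ≈ 1.36

exposed residents with the outcome: 176 − 43 = 133
exposed residents without the outcome: 675 − 133 = 542
unexposed residents without the outcome: 296 − 43 = 253
risk, exposed residents = 133/675 = 0.1970
risk, unexposed residents = 43/296 = 0.1453
RR = 0.1970 / 0.1453 = 1.36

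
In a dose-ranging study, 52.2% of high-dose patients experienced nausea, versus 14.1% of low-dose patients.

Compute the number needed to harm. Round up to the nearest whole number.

absolute risk difference = 0.381000
1 / 0.381000 = 2.625 → round up → 3

NNH = 3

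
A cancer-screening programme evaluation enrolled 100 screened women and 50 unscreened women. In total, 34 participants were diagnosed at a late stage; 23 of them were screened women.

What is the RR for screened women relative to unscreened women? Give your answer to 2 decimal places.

screened women without the outcome: 100 − 23 = 77
unscreened women with the outcome: 34 − 23 = 11
unscreened women without the outcome: 50 − 11 = 39
risk, screened women = 23/100 = 0.2300
risk, unscreened women = 11/50 = 0.2200
RR = 0.2300 / 0.2200 = 1.05

RR = 1.05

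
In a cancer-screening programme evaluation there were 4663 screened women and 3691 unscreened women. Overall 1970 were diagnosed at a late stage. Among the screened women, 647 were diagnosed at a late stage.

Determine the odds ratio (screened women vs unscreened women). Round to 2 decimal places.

screened women without the outcome: 4663 − 647 = 4016
unscreened women with the outcome: 1970 − 647 = 1323
unscreened women without the outcome: 3691 − 1323 = 2368
odds, screened women = 647/4016 = 0.1611
odds, unscreened women = 1323/2368 = 0.5587
OR = 0.1611 / 0.5587 = 0.29

OR: 0.29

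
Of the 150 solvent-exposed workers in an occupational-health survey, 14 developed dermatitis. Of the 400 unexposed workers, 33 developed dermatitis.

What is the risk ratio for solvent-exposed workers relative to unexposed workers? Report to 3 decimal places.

risk, solvent-exposed workers = 14/150 = 0.0933
risk, unexposed workers = 33/400 = 0.0825
RR = 0.0933 / 0.0825 = 1.131

RR ≈ 1.131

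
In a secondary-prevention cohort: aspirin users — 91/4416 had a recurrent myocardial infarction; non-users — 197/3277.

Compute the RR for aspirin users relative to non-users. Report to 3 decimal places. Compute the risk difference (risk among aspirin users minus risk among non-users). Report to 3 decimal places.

RR = 0.343; RD = -0.040

risk, aspirin users = 91/4416 = 0.02061
risk, non-users = 197/3277 = 0.06012
RR = 0.02061 / 0.06012 = 0.343
risk difference = 0.02061 − 0.06012 = -0.040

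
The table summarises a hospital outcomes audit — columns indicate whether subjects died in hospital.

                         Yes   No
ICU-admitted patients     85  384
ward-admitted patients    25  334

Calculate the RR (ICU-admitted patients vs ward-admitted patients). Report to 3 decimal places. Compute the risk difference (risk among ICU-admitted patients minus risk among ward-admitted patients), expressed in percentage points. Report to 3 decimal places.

risk, ICU-admitted patients = 85/469 = 0.1812
risk, ward-admitted patients = 25/359 = 0.0696
RR = 0.1812 / 0.0696 = 2.603
risk difference = 0.1812 − 0.0696 = 0.1116 → 11.160 percentage points

RR = 2.603; RD = 11.160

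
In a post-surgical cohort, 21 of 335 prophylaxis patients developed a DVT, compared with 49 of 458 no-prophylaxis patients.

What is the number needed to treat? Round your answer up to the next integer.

risk, prophylaxis patients = 21/335 = 0.062687
risk, no-prophylaxis patients = 49/458 = 0.106987
absolute risk difference = 0.044300
1 / 0.044300 = 22.573 → round up → 23

23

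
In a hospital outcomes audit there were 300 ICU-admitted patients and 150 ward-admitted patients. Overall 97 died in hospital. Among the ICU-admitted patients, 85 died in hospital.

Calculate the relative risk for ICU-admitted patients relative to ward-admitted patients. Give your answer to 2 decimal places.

RR ≈ 3.54

ICU-admitted patients without the outcome: 300 − 85 = 215
ward-admitted patients with the outcome: 97 − 85 = 12
ward-admitted patients without the outcome: 150 − 12 = 138
risk, ICU-admitted patients = 85/300 = 0.2833
risk, ward-admitted patients = 12/150 = 0.0800
RR = 0.2833 / 0.0800 = 3.54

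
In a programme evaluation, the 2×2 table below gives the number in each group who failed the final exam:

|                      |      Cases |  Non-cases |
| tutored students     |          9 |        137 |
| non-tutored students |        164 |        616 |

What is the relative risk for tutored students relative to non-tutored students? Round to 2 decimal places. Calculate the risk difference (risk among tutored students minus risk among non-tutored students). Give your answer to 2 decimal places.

RR = 0.29; RD = -0.15

risk, tutored students = 9/146 = 0.0616
risk, non-tutored students = 164/780 = 0.2103
RR = 0.0616 / 0.2103 = 0.29
risk difference = 0.0616 − 0.2103 = -0.15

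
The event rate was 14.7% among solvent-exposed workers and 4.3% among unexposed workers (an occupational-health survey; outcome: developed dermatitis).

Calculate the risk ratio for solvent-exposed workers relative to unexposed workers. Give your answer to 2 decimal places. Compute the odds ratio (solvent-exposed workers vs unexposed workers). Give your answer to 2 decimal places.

RR = 3.42; OR = 3.84

RR = 0.14700 / 0.04300 = 3.42
odds, solvent-exposed workers = 0.14700/0.85300 = 0.17233
odds, unexposed workers = 0.04300/0.95700 = 0.04493
OR = 0.17233 / 0.04493 = 3.84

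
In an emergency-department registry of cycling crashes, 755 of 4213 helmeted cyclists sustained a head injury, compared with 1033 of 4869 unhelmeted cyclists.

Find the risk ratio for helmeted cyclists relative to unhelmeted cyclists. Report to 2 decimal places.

0.84

risk, helmeted cyclists = 755/4213 = 0.1792
risk, unhelmeted cyclists = 1033/4869 = 0.2122
RR = 0.1792 / 0.2122 = 0.84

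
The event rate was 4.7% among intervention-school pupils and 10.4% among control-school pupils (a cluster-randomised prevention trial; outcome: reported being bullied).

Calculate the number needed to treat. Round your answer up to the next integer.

absolute risk difference = 0.057000
1 / 0.057000 = 17.544 → round up → 18

NNT ≈ 18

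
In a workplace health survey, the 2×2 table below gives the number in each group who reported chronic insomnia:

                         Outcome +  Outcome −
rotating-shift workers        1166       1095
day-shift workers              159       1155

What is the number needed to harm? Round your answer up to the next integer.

risk, rotating-shift workers = 1166/2261 = 0.515701
risk, day-shift workers = 159/1314 = 0.121005
absolute risk difference = 0.394696
1 / 0.394696 = 2.534 → round up → 3

NNH = 3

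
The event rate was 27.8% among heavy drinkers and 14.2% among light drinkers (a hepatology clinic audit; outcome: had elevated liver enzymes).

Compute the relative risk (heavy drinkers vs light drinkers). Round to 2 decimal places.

RR = 0.2780 / 0.1420 = 1.96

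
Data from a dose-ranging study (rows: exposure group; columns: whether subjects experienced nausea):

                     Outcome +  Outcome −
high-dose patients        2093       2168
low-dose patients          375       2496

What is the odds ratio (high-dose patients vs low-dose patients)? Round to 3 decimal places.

OR = (2093 × 2496) / (2168 × 375) = 5224128/813000 ≈ 6.426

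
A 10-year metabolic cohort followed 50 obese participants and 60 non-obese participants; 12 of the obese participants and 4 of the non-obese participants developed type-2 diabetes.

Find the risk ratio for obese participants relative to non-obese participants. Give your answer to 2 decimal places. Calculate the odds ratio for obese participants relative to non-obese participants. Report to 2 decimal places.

RR = 3.60; OR = 4.42

risk, obese participants = 12/50 = 0.2400
risk, non-obese participants = 4/60 = 0.0667
RR = 0.2400 / 0.0667 = 3.60
odds, obese participants = 12/38 = 0.3158
odds, non-obese participants = 4/56 = 0.0714
OR = 0.3158 / 0.0714 = 4.42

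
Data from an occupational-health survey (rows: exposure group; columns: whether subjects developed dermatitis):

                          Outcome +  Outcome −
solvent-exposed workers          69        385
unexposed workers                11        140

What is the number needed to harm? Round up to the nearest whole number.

risk, solvent-exposed workers = 69/454 = 0.151982
risk, unexposed workers = 11/151 = 0.072848
absolute risk difference = 0.079135
1 / 0.079135 = 12.637 → round up → 13

13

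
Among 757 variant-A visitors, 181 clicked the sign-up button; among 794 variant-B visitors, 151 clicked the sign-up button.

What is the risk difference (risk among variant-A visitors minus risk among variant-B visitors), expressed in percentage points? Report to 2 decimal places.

risk, variant-A visitors = 181/757 = 0.2391
risk, variant-B visitors = 151/794 = 0.1902
risk difference = 0.2391 − 0.1902 = 0.0489 → 4.89 percentage points

4.89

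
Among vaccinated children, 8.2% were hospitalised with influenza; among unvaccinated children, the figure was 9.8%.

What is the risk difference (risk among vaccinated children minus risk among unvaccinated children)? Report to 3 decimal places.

risk difference = 0.0820 − 0.0980 = -0.016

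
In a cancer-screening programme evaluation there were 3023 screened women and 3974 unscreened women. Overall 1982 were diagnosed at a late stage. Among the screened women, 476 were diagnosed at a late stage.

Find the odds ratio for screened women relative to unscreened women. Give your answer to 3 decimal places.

screened women without the outcome: 3023 − 476 = 2547
unscreened women with the outcome: 1982 − 476 = 1506
unscreened women without the outcome: 3974 − 1506 = 2468
odds, screened women = 476/2547 = 0.1869
odds, unscreened women = 1506/2468 = 0.6102
OR = 0.1869 / 0.6102 = 0.306

OR: 0.306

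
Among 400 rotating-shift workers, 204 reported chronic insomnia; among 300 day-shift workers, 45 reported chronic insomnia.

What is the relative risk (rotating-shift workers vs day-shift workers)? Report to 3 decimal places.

RR: 3.400

risk, rotating-shift workers = 204/400 = 0.5100
risk, day-shift workers = 45/300 = 0.1500
RR = 0.5100 / 0.1500 = 3.400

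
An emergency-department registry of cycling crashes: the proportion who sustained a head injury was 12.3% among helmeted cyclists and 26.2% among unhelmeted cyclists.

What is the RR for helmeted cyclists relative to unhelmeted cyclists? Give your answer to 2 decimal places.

RR = 0.1230 / 0.2620 = 0.47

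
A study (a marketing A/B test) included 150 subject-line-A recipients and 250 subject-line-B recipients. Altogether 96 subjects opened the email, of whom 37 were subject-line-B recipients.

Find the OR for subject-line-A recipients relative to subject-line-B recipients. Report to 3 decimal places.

subject-line-A recipients with the outcome: 96 − 37 = 59
subject-line-A recipients without the outcome: 150 − 59 = 91
subject-line-B recipients without the outcome: 250 − 37 = 213
OR = (59 × 213) / (91 × 37) = 12567/3367 ≈ 3.732

OR ≈ 3.732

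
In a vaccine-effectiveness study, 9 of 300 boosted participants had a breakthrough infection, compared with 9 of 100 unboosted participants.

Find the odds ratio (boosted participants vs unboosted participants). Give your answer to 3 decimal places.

OR: 0.313

odds, boosted participants = 9/291 = 0.03093
odds, unboosted participants = 9/91 = 0.09890
OR = 0.03093 / 0.09890 = 0.313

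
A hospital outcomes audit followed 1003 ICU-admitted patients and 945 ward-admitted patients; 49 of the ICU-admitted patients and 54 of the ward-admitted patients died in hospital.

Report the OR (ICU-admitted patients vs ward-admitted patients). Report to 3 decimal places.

odds, ICU-admitted patients = 49/954 = 0.05136
odds, ward-admitted patients = 54/891 = 0.06061
OR = 0.05136 / 0.06061 = 0.847

OR: 0.847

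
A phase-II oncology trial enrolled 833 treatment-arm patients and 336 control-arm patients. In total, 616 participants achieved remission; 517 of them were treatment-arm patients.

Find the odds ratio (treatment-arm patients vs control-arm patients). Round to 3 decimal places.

3.917

treatment-arm patients without the outcome: 833 − 517 = 316
control-arm patients with the outcome: 616 − 517 = 99
control-arm patients without the outcome: 336 − 99 = 237
OR = (517 × 237) / (316 × 99) = 122529/31284 ≈ 3.917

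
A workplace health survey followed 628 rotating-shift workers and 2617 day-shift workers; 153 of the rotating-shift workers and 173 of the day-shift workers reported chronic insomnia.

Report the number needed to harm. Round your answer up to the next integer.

risk, rotating-shift workers = 153/628 = 0.243631
risk, day-shift workers = 173/2617 = 0.066106
absolute risk difference = 0.177524
1 / 0.177524 = 5.633 → round up → 6

NNH ≈ 6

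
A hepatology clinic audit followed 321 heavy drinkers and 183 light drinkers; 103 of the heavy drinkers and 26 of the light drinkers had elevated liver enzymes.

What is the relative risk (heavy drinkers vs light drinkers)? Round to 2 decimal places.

risk, heavy drinkers = 103/321 = 0.3209
risk, light drinkers = 26/183 = 0.1421
RR = 0.3209 / 0.1421 = 2.26

2.26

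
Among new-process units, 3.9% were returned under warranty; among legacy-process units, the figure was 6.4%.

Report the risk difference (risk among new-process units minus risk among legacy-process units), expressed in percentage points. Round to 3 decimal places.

risk difference = 0.03900 − 0.06400 = -0.02500 → -2.500 percentage points

-2.500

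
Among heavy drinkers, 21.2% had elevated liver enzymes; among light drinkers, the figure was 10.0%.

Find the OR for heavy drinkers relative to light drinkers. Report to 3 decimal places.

odds, heavy drinkers = 0.2120/0.7880 = 0.2690
odds, light drinkers = 0.1000/0.9000 = 0.1111
OR = 0.2690 / 0.1111 = 2.421

2.421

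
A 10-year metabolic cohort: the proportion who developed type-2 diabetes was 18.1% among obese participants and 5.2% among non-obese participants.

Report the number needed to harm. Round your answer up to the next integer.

absolute risk difference = 0.129000
1 / 0.129000 = 7.752 → round up → 8

8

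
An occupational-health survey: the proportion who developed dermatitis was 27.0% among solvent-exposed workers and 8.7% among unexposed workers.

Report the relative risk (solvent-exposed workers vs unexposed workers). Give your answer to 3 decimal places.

RR = 0.2700 / 0.0870 = 3.103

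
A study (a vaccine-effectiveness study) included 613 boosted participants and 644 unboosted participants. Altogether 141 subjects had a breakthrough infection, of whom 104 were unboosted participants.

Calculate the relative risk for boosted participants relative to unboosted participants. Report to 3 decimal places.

0.374

boosted participants with the outcome: 141 − 104 = 37
boosted participants without the outcome: 613 − 37 = 576
unboosted participants without the outcome: 644 − 104 = 540
risk, boosted participants = 37/613 = 0.0604
risk, unboosted participants = 104/644 = 0.1615
RR = 0.0604 / 0.1615 = 0.374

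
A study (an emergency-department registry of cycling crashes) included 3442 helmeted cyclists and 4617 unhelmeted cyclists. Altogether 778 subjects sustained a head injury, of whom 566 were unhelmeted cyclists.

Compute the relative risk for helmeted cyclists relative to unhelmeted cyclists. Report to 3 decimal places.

0.502

helmeted cyclists with the outcome: 778 − 566 = 212
helmeted cyclists without the outcome: 3442 − 212 = 3230
unhelmeted cyclists without the outcome: 4617 − 566 = 4051
risk, helmeted cyclists = 212/3442 = 0.0616
risk, unhelmeted cyclists = 566/4617 = 0.1226
RR = 0.0616 / 0.1226 = 0.502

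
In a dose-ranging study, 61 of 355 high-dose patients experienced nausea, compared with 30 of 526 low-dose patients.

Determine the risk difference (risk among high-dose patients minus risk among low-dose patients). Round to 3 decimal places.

RD: 0.115

risk, high-dose patients = 61/355 = 0.1718
risk, low-dose patients = 30/526 = 0.0570
risk difference = 0.1718 − 0.0570 = 0.115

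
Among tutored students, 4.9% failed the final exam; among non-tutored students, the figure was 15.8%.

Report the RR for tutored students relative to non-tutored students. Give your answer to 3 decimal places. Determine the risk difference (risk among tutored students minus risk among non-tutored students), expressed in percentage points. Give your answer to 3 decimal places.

RR = 0.04900 / 0.15800 = 0.310
risk difference = 0.04900 − 0.15800 = -0.10900 → -10.900 percentage points

RR = 0.310; RD = -10.900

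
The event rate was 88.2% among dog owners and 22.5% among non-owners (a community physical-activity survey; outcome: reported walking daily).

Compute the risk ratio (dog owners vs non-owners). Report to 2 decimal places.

RR = 0.8820 / 0.2250 = 3.92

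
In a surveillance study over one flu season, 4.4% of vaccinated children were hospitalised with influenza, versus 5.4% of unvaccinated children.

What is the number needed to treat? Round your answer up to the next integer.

absolute risk difference = 0.010000
1 / 0.010000 = 100.000 → round up → 100

100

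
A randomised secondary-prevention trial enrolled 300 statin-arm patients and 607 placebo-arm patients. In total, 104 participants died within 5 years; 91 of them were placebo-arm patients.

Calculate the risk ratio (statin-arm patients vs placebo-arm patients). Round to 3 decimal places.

statin-arm patients with the outcome: 104 − 91 = 13
statin-arm patients without the outcome: 300 − 13 = 287
placebo-arm patients without the outcome: 607 − 91 = 516
risk, statin-arm patients = 13/300 = 0.04333
risk, placebo-arm patients = 91/607 = 0.14992
RR = 0.04333 / 0.14992 = 0.289

RR ≈ 0.289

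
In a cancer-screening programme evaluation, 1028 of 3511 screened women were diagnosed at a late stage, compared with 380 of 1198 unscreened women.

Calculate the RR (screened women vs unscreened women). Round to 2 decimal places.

RR ≈ 0.92

risk, screened women = 1028/3511 = 0.2928
risk, unscreened women = 380/1198 = 0.3172
RR = 0.2928 / 0.3172 = 0.92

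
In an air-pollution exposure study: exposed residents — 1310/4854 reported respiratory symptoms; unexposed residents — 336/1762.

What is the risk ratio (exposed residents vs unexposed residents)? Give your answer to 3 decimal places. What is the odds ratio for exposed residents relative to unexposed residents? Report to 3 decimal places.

RR = 1.415; OR = 1.569

risk, exposed residents = 1310/4854 = 0.2699
risk, unexposed residents = 336/1762 = 0.1907
RR = 0.2699 / 0.1907 = 1.415
OR = (1310 × 1426) / (3544 × 336) = 1868060/1190784 ≈ 1.569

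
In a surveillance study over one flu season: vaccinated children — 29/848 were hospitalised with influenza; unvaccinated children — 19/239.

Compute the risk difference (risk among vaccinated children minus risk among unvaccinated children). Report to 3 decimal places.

risk, vaccinated children = 29/848 = 0.03420
risk, unvaccinated children = 19/239 = 0.07950
risk difference = 0.03420 − 0.07950 = -0.045

-0.045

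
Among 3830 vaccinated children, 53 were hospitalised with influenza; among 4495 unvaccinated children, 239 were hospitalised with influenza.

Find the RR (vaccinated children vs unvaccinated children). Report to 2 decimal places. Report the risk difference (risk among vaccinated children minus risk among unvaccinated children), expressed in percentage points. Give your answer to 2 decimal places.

risk, vaccinated children = 53/3830 = 0.01384
risk, unvaccinated children = 239/4495 = 0.05317
RR = 0.01384 / 0.05317 = 0.26
risk difference = 0.01384 − 0.05317 = -0.03933 → -3.93 percentage points

RR = 0.26; RD = -3.93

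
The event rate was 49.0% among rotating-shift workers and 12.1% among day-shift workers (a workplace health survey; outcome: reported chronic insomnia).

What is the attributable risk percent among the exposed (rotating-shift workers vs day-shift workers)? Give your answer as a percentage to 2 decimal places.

AR% = (0.4900 − 0.1210) / 0.4900 = 0.7531 → 75.31%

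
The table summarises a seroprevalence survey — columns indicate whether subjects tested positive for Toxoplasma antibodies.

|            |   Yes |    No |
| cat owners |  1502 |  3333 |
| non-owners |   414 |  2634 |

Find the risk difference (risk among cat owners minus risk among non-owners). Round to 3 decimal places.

risk, cat owners = 1502/4835 = 0.3107
risk, non-owners = 414/3048 = 0.1358
risk difference = 0.3107 − 0.1358 = 0.175

RD ≈ 0.175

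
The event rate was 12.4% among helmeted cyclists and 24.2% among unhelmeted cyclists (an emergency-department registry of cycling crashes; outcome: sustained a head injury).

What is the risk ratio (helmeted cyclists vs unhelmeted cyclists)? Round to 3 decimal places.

RR = 0.1240 / 0.2420 = 0.512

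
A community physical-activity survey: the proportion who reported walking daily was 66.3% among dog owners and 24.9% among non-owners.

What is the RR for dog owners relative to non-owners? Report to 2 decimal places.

RR = 0.6630 / 0.2490 = 2.66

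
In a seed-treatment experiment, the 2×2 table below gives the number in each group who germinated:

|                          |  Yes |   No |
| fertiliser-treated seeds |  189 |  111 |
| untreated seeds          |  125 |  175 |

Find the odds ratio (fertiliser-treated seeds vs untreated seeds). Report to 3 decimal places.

OR = (189 × 175) / (111 × 125) = 33075/13875 ≈ 2.384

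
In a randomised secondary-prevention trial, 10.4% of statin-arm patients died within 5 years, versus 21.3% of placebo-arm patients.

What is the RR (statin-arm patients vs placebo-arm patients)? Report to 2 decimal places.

RR = 0.1040 / 0.2130 = 0.49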